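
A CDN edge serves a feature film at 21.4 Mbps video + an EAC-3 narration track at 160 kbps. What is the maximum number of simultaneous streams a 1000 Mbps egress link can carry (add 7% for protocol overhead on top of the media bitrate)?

Audio: 160 kbps = 0.160 Mbps.
Per-viewer media rate: 21.560 Mbps.
On the wire with 7% overhead: 23.069 Mbps.
1000 Mbps = 1,000 Mbps; 1,000 / 23.069 = 43.35 → 43 viewers.

43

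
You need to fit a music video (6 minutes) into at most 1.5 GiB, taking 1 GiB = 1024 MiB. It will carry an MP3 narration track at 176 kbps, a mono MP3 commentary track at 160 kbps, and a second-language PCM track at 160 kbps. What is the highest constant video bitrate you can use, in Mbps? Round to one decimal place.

Budget: 1.5 GiB = 12884.9 Mb.
6 min = 360 s
Total bitrate budget: 12884.9 Mb / 360 s = 35.791 Mbps.
Audio total: 176 + 160 + 160 = 496 kbps = 0.496 Mbps.
Video: 35.791 − 0.496 = 35.295 Mbps.

35.3 Mbps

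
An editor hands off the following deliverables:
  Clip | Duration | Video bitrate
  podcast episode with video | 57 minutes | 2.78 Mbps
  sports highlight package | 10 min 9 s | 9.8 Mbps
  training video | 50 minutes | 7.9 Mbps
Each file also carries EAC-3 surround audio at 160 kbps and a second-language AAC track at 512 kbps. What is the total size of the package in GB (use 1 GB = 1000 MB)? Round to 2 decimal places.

Audio total: 160 + 512 = 672 kbps = 0.672 Mbps.
podcast episode with video: 3.452 Mbps × 3420 s = 11805.8 Mb
sports highlight package: 10.472 Mbps × 609 s = 6377.4 Mb
training video: 8.572 Mbps × 3000 s = 25716.0 Mb
Total: 43899.3 Mb = 5487.4 MB.
= 5.487 GB.

5.49 GB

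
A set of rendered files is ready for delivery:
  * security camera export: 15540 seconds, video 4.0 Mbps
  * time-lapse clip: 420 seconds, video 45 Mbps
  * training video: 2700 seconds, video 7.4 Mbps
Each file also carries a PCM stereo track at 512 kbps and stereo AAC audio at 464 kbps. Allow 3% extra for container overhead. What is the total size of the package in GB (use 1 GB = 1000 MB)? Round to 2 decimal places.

15.35 GB

Audio total: 512 + 464 = 976 kbps = 0.976 Mbps.
security camera export: 4.976 Mbps × 15540 s × 1.03 = 79646.9 Mb
time-lapse clip: 45.976 Mbps × 420 s × 1.03 = 19889.2 Mb
training video: 8.376 Mbps × 2700 s × 1.03 = 23293.7 Mb
Total: 122829.7 Mb = 15353.7 MB.
= 15.35 GB.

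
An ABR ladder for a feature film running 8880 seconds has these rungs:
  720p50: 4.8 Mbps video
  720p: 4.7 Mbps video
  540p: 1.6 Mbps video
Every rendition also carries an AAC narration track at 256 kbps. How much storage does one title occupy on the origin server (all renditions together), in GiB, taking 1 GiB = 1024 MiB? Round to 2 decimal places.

Audio: 256 kbps = 0.256 Mbps.
Sum of rendition bitrates: (4.8+0.256) + (4.7+0.256) + (1.6+0.256) = 11.868 Mbps.
× 8880 s = 105,388 Mb = 13,173 MB = 12.27 GiB.

12.27 GiB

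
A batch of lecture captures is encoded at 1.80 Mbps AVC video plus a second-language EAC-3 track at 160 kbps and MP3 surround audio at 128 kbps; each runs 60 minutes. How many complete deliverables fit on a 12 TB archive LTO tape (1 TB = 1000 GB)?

60 min = 3600 s
Audio total: 160 + 128 = 288 kbps = 0.288 Mbps.
Total bitrate: 2.088 Mbps.
Per item: 2.088 Mbps × 3600 s = 7,517 Mb = 939.6 MB.
Capacity: 12 TB = 96,000,000 Mb; 12771.39 items → 12771 complete.

12771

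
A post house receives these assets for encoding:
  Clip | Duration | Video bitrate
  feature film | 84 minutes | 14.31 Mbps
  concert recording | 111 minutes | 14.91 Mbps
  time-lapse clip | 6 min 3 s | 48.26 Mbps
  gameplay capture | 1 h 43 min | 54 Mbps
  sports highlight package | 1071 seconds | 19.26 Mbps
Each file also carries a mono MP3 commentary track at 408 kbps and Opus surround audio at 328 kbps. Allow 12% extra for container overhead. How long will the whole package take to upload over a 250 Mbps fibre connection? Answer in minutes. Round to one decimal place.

Audio total: 408 + 328 = 736 kbps = 0.736 Mbps.
feature film: 15.046 Mbps × 5040 s × 1.12 = 84931.7 Mb
concert recording: 15.646 Mbps × 6660 s × 1.12 = 116706.6 Mb
time-lapse clip: 48.996 Mbps × 363 s × 1.12 = 19919.8 Mb
gameplay capture: 54.736 Mbps × 6180 s × 1.12 = 378860.7 Mb
sports highlight package: 19.996 Mbps × 1071 s × 1.12 = 23985.6 Mb
Total: 624404.4 Mb = 78050.6 MB.
At 250 Mbps: 624404.4 / 250 = 2498 s ≈ 41.6 minutes.

41.6 minutes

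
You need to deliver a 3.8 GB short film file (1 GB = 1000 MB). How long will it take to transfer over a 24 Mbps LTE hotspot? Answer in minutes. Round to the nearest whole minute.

21 minutes

File: 3.8 GB = 30400.0 Mb.
At 24 Mbps: 30400.0 / 24 = 1266.7 s ≈ 21.1 minutes.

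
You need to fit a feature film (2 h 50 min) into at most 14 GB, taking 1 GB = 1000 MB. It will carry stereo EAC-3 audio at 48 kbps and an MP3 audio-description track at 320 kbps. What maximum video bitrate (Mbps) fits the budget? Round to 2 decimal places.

Budget: 14 GB = 112000.0 Mb.
2 h 50 min = 170 min = 10200 s
Total bitrate budget: 112000.0 Mb / 10200 s = 10.980 Mbps.
Audio total: 48 + 320 = 368 kbps = 0.368 Mbps.
Video: 10.980 − 0.368 = 10.612 Mbps.

10.61 Mbps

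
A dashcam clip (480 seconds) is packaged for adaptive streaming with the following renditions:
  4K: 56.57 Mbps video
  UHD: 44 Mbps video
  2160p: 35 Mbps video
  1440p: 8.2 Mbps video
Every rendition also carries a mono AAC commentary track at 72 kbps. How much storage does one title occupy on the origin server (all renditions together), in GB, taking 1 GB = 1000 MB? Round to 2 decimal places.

Audio: 72 kbps = 0.072 Mbps.
Sum of rendition bitrates: (56.57+0.072) + (44+0.072) + (35+0.072) + (8.2+0.072) = 144.058 Mbps.
× 480 s = 69,148 Mb = 8,643 MB = 8.643 GB.

8.64 GB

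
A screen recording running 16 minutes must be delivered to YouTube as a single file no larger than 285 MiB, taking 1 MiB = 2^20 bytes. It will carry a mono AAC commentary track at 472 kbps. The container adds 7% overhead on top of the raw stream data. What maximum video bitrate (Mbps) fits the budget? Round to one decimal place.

1.9 Mbps

Budget: 285 MiB = 2390.8 Mb.
Stream payload after overhead: 2390.8 / 1.07 = 2234.3 Mb.
16 min = 960 s
Total bitrate budget: 2234.3 Mb / 960 s = 2.327 Mbps.
Audio: 472 kbps = 0.472 Mbps.
Video: 2.327 − 0.472 = 1.855 Mbps.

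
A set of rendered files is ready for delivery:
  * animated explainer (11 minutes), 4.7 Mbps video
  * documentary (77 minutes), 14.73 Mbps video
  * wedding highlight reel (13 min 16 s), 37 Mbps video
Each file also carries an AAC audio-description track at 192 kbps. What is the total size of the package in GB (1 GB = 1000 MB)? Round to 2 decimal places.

12.72 GB

Audio: 192 kbps = 0.192 Mbps.
animated explainer: 4.892 Mbps × 660 s = 3228.7 Mb
documentary: 14.922 Mbps × 4620 s = 68939.6 Mb
wedding highlight reel: 37.192 Mbps × 796 s = 29604.8 Mb
Total: 101773.2 Mb = 12721.6 MB.
= 12.72 GB.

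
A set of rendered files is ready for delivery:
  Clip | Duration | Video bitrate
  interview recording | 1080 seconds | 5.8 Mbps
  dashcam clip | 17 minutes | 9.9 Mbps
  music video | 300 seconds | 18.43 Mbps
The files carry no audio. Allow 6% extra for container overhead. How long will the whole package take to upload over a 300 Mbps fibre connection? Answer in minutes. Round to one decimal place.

interview recording: 5.800 Mbps × 1080 s × 1.06 = 6639.8 Mb
dashcam clip: 9.900 Mbps × 1020 s × 1.06 = 10703.9 Mb
music video: 18.430 Mbps × 300 s × 1.06 = 5860.7 Mb
Total: 23204.5 Mb = 2900.6 MB.
At 300 Mbps: 23204.5 / 300 = 77 s ≈ 1.29 minutes.

1.3 minutes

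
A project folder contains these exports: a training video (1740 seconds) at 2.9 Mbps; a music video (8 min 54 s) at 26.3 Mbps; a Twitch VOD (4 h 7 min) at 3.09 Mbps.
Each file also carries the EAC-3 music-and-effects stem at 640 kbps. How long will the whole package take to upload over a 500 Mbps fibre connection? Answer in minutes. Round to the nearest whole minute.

Audio: 640 kbps = 0.640 Mbps.
training video: 3.540 Mbps × 1740 s = 6159.6 Mb
music video: 26.940 Mbps × 534 s = 14386.0 Mb
Twitch VOD: 3.730 Mbps × 14820 s = 55278.6 Mb
Total: 75824.2 Mb = 9478.0 MB.
At 500 Mbps: 75824.2 / 500 = 152 s ≈ 2.53 minutes.

3 minutes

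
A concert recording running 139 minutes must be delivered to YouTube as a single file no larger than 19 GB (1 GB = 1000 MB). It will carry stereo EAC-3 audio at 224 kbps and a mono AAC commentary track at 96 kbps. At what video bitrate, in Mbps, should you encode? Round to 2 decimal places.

17.91 Mbps

Budget: 19 GB = 152000.0 Mb.
139 min = 8340 s
Total bitrate budget: 152000.0 Mb / 8340 s = 18.225 Mbps.
Audio total: 224 + 96 = 320 kbps = 0.320 Mbps.
Video: 18.225 − 0.320 = 17.905 Mbps.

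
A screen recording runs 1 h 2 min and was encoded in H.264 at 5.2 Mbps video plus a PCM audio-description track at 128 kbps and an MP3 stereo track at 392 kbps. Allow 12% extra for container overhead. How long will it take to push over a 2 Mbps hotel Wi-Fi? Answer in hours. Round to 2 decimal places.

1 h 2 min = 62 min = 3720 s
Audio total: 128 + 392 = 520 kbps = 0.520 Mbps.
Total bitrate: 5.720 Mbps.
File: 5.720 Mbps × 3720 s = 21278.4 Mb.
With 12% container overhead: ×1.12. → 23831.8 Mb.
At 2 Mbps: 23831.8 / 2 = 11915.9 s ≈ 3.31 hours.

3.31 hours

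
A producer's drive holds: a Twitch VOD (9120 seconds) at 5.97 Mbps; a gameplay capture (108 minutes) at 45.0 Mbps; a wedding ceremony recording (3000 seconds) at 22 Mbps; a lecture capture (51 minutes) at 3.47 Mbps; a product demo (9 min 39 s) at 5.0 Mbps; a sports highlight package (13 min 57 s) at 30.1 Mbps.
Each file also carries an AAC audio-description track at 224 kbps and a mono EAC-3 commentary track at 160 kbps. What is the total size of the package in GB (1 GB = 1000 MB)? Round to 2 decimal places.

57.45 GB

Audio total: 224 + 160 = 384 kbps = 0.384 Mbps.
Twitch VOD: 6.354 Mbps × 9120 s = 57948.5 Mb
gameplay capture: 45.384 Mbps × 6480 s = 294088.3 Mb
wedding ceremony recording: 22.384 Mbps × 3000 s = 67152.0 Mb
lecture capture: 3.854 Mbps × 3060 s = 11793.2 Mb
product demo: 5.384 Mbps × 579 s = 3117.3 Mb
sports highlight package: 30.484 Mbps × 837 s = 25515.1 Mb
Total: 459614.5 Mb = 57451.8 MB.
= 57.45 GB.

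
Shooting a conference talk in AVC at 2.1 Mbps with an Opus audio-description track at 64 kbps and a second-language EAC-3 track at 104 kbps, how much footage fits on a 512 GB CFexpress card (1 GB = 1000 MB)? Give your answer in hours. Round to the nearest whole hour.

502 hours

Audio total: 64 + 104 = 168 kbps = 0.168 Mbps.
Total bitrate: 2.1 + 0.168 = 2.268 Mbps.
Capacity: 512 GB = 4,096,000 Mb.
Recording time: 4,096,000 / 2.268 = 1,805,996 s ≈ 502 hours.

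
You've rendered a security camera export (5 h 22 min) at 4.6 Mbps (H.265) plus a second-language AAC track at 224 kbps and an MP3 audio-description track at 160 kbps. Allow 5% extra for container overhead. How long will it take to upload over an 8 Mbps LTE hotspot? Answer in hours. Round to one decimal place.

3.5 hours

5 h 22 min = 322 min = 19320 s
Audio total: 224 + 160 = 384 kbps = 0.384 Mbps.
Total bitrate: 4.984 Mbps.
File: 4.984 Mbps × 19320 s = 96290.9 Mb.
With 5% container overhead: ×1.05. → 101105.4 Mb.
At 8 Mbps: 101105.4 / 8 = 12638.2 s ≈ 3.51 hours.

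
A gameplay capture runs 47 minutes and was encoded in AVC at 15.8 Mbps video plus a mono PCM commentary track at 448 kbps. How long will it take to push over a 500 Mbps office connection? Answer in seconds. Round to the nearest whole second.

92 seconds

47 min = 2820 s
Audio: 448 kbps = 0.448 Mbps.
Total bitrate: 16.248 Mbps.
File: 16.248 Mbps × 2820 s = 45819.4 Mb.
At 500 Mbps: 45819.4 / 500 = 91.6 s ≈ 91.6 seconds.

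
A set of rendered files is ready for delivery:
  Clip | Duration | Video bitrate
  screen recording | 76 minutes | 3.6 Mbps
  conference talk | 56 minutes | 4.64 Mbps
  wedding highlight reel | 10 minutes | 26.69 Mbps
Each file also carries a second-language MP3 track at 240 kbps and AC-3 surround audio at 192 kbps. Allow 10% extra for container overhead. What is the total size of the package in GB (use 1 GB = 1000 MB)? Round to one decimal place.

Audio total: 240 + 192 = 432 kbps = 0.432 Mbps.
screen recording: 4.032 Mbps × 4560 s × 1.10 = 20224.5 Mb
conference talk: 5.072 Mbps × 3360 s × 1.10 = 18746.1 Mb
wedding highlight reel: 27.122 Mbps × 600 s × 1.10 = 17900.5 Mb
Total: 56871.1 Mb = 7108.9 MB.
= 7.109 GB.

7.1 GB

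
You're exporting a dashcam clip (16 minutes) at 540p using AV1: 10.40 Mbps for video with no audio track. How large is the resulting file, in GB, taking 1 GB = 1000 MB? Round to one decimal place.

16 min = 960 s
Total bitrate: 10.40 Mbps.
Stream data: 10.400 Mbps × 960 s = 9984.0 Mb.
9,984 Mb ÷ 8 = 1,248 MB → 1.248 GB.

1.2 GB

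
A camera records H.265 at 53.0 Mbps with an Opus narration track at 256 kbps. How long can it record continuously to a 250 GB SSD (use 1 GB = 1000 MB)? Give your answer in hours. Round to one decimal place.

10.4 hours

Audio: 256 kbps = 0.256 Mbps.
Total bitrate: 53.0 + 0.256 = 53.256 Mbps.
Capacity: 250 GB = 2,000,000 Mb.
Recording time: 2,000,000 / 53.256 = 37,554 s ≈ 10.4 hours.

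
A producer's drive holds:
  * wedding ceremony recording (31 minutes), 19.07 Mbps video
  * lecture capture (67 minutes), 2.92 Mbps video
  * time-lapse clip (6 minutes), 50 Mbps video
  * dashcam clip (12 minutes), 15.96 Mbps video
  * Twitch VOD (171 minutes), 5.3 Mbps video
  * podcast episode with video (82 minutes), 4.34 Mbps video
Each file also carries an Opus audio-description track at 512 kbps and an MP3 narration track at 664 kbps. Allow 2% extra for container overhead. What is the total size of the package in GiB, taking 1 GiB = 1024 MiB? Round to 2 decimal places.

Audio total: 512 + 664 = 1176 kbps = 1.176 Mbps.
wedding ceremony recording: 20.246 Mbps × 1860 s × 1.02 = 38410.7 Mb
lecture capture: 4.096 Mbps × 4020 s × 1.02 = 16795.2 Mb
time-lapse clip: 51.176 Mbps × 360 s × 1.02 = 18791.8 Mb
dashcam clip: 17.136 Mbps × 720 s × 1.02 = 12584.7 Mb
Twitch VOD: 6.476 Mbps × 10260 s × 1.02 = 67772.6 Mb
podcast episode with video: 5.516 Mbps × 4920 s × 1.02 = 27681.5 Mb
Total: 182036.6 Mb = 22754.6 MB.
= 21.19 GiB.

21.19 GiB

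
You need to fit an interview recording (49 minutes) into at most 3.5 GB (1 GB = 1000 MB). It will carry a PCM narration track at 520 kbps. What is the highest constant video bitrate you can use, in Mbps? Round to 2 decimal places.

9.00 Mbps

Budget: 3.5 GB = 28000.0 Mb.
49 min = 2940 s
Total bitrate budget: 28000.0 Mb / 2940 s = 9.524 Mbps.
Audio: 520 kbps = 0.520 Mbps.
Video: 9.524 − 0.520 = 9.004 Mbps.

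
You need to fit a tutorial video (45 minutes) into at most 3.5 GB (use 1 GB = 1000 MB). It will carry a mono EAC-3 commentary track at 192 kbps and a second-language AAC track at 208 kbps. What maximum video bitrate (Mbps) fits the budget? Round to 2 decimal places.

9.97 Mbps

Budget: 3.5 GB = 28000.0 Mb.
45 min = 2700 s
Total bitrate budget: 28000.0 Mb / 2700 s = 10.370 Mbps.
Audio total: 192 + 208 = 400 kbps = 0.400 Mbps.
Video: 10.370 − 0.400 = 9.970 Mbps.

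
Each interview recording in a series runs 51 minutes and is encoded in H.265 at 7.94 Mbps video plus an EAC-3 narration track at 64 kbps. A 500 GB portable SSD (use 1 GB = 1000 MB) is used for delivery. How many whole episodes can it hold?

51 min = 3060 s
Audio: 64 kbps = 0.064 Mbps.
Total bitrate: 8.004 Mbps.
Per item: 8.004 Mbps × 3060 s = 24,492 Mb = 3,062 MB.
Capacity: 500 GB = 4,000,000 Mb; 163.32 items → 163 complete.

163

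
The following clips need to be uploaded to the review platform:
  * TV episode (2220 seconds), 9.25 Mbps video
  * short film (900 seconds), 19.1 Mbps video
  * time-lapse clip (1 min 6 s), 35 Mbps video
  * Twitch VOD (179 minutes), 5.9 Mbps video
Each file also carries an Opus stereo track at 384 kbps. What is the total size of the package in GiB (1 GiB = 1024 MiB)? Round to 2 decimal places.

Audio: 384 kbps = 0.384 Mbps.
TV episode: 9.634 Mbps × 2220 s = 21387.5 Mb
short film: 19.484 Mbps × 900 s = 17535.6 Mb
time-lapse clip: 35.384 Mbps × 66 s = 2335.3 Mb
Twitch VOD: 6.284 Mbps × 10740 s = 67490.2 Mb
Total: 108748.6 Mb = 13593.6 MB.
= 12.66 GiB.

12.66 GiB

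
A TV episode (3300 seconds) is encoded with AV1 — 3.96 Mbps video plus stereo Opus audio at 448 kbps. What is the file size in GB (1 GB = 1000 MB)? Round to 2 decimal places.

Audio: 448 kbps = 0.448 Mbps.
Total bitrate: 3.96 + 0.448 = 4.408 Mbps.
Stream data: 4.408 Mbps × 3300 s = 14546.4 Mb.
14,546 Mb ÷ 8 = 1,818 MB → 1.818 GB.

1.82 GB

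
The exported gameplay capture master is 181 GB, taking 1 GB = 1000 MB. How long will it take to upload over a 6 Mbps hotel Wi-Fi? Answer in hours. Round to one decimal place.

File: 181 GB = 1448000.0 Mb.
At 6 Mbps: 1448000.0 / 6 = 241333.3 s ≈ 67 hours.

67.0 hours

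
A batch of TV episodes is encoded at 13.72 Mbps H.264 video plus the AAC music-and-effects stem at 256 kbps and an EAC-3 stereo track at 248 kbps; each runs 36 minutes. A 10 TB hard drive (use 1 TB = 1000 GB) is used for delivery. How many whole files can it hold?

36 min = 2160 s
Audio total: 256 + 248 = 504 kbps = 0.504 Mbps.
Total bitrate: 14.224 Mbps.
Per item: 14.224 Mbps × 2160 s = 30,724 Mb = 3,840 MB.
Capacity: 10 TB = 80,000,000 Mb; 2603.84 items → 2603 complete.

2603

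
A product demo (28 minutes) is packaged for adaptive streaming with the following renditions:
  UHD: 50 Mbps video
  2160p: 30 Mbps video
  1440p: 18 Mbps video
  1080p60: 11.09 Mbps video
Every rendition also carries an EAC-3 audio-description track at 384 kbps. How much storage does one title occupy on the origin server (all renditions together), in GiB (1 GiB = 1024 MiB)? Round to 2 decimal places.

21.64 GiB

28 min = 1680 s
Audio: 384 kbps = 0.384 Mbps.
Sum of rendition bitrates: (50+0.384) + (30+0.384) + (18+0.384) + (11.09+0.384) = 110.626 Mbps.
× 1680 s = 185,852 Mb = 23,231 MB = 21.64 GiB.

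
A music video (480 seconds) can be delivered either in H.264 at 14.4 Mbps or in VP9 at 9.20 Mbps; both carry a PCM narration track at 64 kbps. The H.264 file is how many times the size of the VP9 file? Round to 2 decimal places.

Audio: 64 kbps = 0.064 Mbps.
H.264: 14.464 Mbps × 480 s = 6942.7 Mb = 0.868 GB.
VP9: 9.264 Mbps × 480 s = 4446.7 Mb = 0.556 GB.
Ratio: 0.868 / 0.556 = 1.561.

1.56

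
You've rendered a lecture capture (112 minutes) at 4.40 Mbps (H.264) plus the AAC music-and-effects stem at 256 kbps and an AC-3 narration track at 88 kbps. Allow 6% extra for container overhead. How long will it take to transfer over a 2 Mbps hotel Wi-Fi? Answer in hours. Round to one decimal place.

4.7 hours

112 min = 6720 s
Audio total: 256 + 88 = 344 kbps = 0.344 Mbps.
Total bitrate: 4.744 Mbps.
File: 4.744 Mbps × 6720 s = 31879.7 Mb.
With 6% container overhead: ×1.06. → 33792.5 Mb.
At 2 Mbps: 33792.5 / 2 = 16896.2 s ≈ 4.69 hours.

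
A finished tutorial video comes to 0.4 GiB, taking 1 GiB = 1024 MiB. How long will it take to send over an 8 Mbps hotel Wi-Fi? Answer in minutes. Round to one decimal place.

File: 0.4 GiB = 3436.0 Mb.
At 8 Mbps: 3436.0 / 8 = 429.5 s ≈ 7.16 minutes.

7.2 minutes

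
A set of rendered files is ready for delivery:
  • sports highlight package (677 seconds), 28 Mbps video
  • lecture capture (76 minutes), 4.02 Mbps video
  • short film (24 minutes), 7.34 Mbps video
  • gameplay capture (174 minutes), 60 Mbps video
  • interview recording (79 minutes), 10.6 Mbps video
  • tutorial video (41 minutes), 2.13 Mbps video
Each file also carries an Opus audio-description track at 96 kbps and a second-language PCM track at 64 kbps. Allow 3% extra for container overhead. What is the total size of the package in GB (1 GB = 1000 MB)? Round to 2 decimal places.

Audio total: 96 + 64 = 160 kbps = 0.160 Mbps.
sports highlight package: 28.160 Mbps × 677 s × 1.03 = 19636.2 Mb
lecture capture: 4.180 Mbps × 4560 s × 1.03 = 19632.6 Mb
short film: 7.500 Mbps × 1440 s × 1.03 = 11124.0 Mb
gameplay capture: 60.160 Mbps × 10440 s × 1.03 = 646912.5 Mb
interview recording: 10.760 Mbps × 4740 s × 1.03 = 52532.5 Mb
tutorial video: 2.290 Mbps × 2460 s × 1.03 = 5802.4 Mb
Total: 755640.3 Mb = 94455.0 MB.
= 94.46 GB.

94.46 GB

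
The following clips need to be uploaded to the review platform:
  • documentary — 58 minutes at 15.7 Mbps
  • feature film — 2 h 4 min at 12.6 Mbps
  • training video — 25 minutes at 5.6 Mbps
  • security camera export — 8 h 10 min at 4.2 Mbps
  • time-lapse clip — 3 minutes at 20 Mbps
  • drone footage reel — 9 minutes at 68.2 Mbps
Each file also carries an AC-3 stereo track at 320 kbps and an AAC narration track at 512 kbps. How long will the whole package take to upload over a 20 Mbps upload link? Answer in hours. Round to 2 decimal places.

4.95 hours

Audio total: 320 + 512 = 832 kbps = 0.832 Mbps.
documentary: 16.532 Mbps × 3480 s = 57531.4 Mb
feature film: 13.432 Mbps × 7440 s = 99934.1 Mb
training video: 6.432 Mbps × 1500 s = 9648.0 Mb
security camera export: 5.032 Mbps × 29400 s = 147940.8 Mb
time-lapse clip: 20.832 Mbps × 180 s = 3749.8 Mb
drone footage reel: 69.032 Mbps × 540 s = 37277.3 Mb
Total: 356081.3 Mb = 44510.2 MB.
At 20 Mbps: 356081.3 / 20 = 17804 s ≈ 4.95 hours.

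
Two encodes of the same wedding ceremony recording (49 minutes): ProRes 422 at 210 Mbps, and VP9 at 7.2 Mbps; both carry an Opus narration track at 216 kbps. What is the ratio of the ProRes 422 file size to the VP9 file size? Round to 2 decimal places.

28.35

49 min = 2940 s
Audio: 216 kbps = 0.216 Mbps.
ProRes 422: 210.216 Mbps × 2940 s = 618035.0 Mb = 77.254 GB.
VP9: 7.416 Mbps × 2940 s = 21803.0 Mb = 2.725 GB.
Ratio: 77.254 / 2.725 = 28.346.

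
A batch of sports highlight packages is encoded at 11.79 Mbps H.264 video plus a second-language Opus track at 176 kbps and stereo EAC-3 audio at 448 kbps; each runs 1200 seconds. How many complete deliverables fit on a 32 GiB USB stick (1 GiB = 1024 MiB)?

Audio total: 176 + 448 = 624 kbps = 0.624 Mbps.
Total bitrate: 12.414 Mbps.
Per item: 12.414 Mbps × 1200 s = 14,897 Mb = 1,862 MB.
Capacity: 32 GiB = 274,878 Mb; 18.45 items → 18 complete.

18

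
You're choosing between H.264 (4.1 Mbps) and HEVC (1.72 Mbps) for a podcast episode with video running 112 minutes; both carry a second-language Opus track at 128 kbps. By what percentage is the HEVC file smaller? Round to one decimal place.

56.3%

112 min = 6720 s
Audio: 128 kbps = 0.128 Mbps.
H.264: 4.228 Mbps × 6720 s = 28412.2 Mb = 3.552 GB.
HEVC: 1.848 Mbps × 6720 s = 12418.6 Mb = 1.552 GB.
Reduction: (1 − 1.552/3.552) × 100 = 56.29%.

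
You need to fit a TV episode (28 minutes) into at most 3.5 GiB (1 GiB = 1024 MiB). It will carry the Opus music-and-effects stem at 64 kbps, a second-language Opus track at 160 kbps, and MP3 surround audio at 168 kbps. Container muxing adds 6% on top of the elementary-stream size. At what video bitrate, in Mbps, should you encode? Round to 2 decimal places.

16.49 Mbps

Budget: 3.5 GiB = 30064.8 Mb.
Stream payload after overhead: 30064.8 / 1.06 = 28363.0 Mb.
28 min = 1680 s
Total bitrate budget: 28363.0 Mb / 1680 s = 16.883 Mbps.
Audio total: 64 + 160 + 168 = 392 kbps = 0.392 Mbps.
Video: 16.883 − 0.392 = 16.491 Mbps.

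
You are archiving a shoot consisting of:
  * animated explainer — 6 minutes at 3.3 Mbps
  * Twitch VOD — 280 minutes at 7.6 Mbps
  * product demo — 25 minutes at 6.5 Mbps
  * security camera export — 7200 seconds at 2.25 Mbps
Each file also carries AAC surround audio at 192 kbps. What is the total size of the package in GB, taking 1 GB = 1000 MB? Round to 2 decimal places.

Audio: 192 kbps = 0.192 Mbps.
animated explainer: 3.492 Mbps × 360 s = 1257.1 Mb
Twitch VOD: 7.792 Mbps × 16800 s = 130905.6 Mb
product demo: 6.692 Mbps × 1500 s = 10038.0 Mb
security camera export: 2.442 Mbps × 7200 s = 17582.4 Mb
Total: 159783.1 Mb = 19972.9 MB.
= 19.97 GB.

19.97 GB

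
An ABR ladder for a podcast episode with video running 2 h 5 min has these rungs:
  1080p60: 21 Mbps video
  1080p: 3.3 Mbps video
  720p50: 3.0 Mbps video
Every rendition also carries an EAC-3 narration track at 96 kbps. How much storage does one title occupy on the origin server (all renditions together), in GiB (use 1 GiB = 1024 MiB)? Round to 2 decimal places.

2 h 5 min = 125 min = 7500 s
Audio: 96 kbps = 0.096 Mbps.
Sum of rendition bitrates: (21+0.096) + (3.3+0.096) + (3.0+0.096) = 27.588 Mbps.
× 7500 s = 206,910 Mb = 25,864 MB = 24.09 GiB.

24.09 GiB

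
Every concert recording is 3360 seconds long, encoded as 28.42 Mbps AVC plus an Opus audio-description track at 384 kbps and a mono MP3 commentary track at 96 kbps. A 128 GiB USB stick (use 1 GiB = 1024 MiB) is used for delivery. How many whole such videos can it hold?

Audio total: 384 + 96 = 480 kbps = 0.480 Mbps.
Total bitrate: 28.900 Mbps.
Per item: 28.900 Mbps × 3360 s = 97,104 Mb = 12,138 MB.
Capacity: 128 GiB = 1,099,512 Mb; 11.32 items → 11 complete.

11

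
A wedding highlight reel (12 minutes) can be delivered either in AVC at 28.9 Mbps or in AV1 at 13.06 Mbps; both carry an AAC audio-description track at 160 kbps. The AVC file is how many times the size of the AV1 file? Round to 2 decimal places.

12 min = 720 s
Audio: 160 kbps = 0.160 Mbps.
AVC: 29.060 Mbps × 720 s = 20923.2 Mb = 2.615 GB.
AV1: 13.220 Mbps × 720 s = 9518.4 Mb = 1.190 GB.
Ratio: 2.615 / 1.190 = 2.198.

2.20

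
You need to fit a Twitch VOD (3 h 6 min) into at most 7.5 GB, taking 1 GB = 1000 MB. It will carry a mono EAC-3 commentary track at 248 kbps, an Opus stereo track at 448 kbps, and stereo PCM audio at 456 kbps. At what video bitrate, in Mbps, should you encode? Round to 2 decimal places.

Budget: 7.5 GB = 60000.0 Mb.
3 h 6 min = 186 min = 11160 s
Total bitrate budget: 60000.0 Mb / 11160 s = 5.376 Mbps.
Audio total: 248 + 448 + 456 = 1152 kbps = 1.152 Mbps.
Video: 5.376 − 1.152 = 4.224 Mbps.

4.22 Mbps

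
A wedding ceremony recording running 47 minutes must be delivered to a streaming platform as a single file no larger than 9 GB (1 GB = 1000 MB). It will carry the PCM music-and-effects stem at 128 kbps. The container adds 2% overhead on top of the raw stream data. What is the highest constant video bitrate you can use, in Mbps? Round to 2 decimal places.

Budget: 9 GB = 72000.0 Mb.
Stream payload after overhead: 72000.0 / 1.02 = 70588.2 Mb.
47 min = 2820 s
Total bitrate budget: 70588.2 Mb / 2820 s = 25.031 Mbps.
Audio: 128 kbps = 0.128 Mbps.
Video: 25.031 − 0.128 = 24.903 Mbps.

24.90 Mbps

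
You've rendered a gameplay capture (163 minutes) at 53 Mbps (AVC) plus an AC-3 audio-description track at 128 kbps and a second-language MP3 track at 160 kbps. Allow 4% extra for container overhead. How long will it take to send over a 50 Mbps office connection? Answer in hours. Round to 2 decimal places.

3.01 hours

163 min = 9780 s
Audio total: 128 + 160 = 288 kbps = 0.288 Mbps.
Total bitrate: 53.288 Mbps.
File: 53.288 Mbps × 9780 s = 521156.6 Mb.
With 4% container overhead: ×1.04. → 542002.9 Mb.
At 50 Mbps: 542002.9 / 50 = 10840.1 s ≈ 3.01 hours.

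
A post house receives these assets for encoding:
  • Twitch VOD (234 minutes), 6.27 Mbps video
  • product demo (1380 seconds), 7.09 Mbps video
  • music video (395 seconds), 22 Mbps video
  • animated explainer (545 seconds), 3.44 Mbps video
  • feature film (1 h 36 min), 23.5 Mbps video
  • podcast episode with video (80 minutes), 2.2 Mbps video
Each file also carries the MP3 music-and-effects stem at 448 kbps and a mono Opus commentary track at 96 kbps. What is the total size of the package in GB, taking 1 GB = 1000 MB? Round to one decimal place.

33.6 GB

Audio total: 448 + 96 = 544 kbps = 0.544 Mbps.
Twitch VOD: 6.814 Mbps × 14040 s = 95668.6 Mb
product demo: 7.634 Mbps × 1380 s = 10534.9 Mb
music video: 22.544 Mbps × 395 s = 8904.9 Mb
animated explainer: 3.984 Mbps × 545 s = 2171.3 Mb
feature film: 24.044 Mbps × 5760 s = 138493.4 Mb
podcast episode with video: 2.744 Mbps × 4800 s = 13171.2 Mb
Total: 268944.3 Mb = 33618.0 MB.
= 33.62 GB.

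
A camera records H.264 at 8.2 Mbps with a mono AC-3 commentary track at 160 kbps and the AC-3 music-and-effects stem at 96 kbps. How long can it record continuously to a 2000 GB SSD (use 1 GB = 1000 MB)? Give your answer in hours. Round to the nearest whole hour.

Audio total: 160 + 96 = 256 kbps = 0.256 Mbps.
Total bitrate: 8.2 + 0.256 = 8.456 Mbps.
Capacity: 2000 GB = 16,000,000 Mb.
Recording time: 16,000,000 / 8.456 = 1,892,148 s ≈ 526 hours.

526 hours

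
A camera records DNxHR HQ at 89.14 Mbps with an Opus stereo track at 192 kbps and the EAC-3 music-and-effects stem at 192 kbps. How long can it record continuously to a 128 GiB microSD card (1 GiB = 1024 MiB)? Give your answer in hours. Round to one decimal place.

Audio total: 192 + 192 = 384 kbps = 0.384 Mbps.
Total bitrate: 89.14 + 0.384 = 89.524 Mbps.
Capacity: 128 GiB = 1,099,512 Mb.
Recording time: 1,099,512 / 89.524 = 12,282 s ≈ 3.41 hours.

3.4 hours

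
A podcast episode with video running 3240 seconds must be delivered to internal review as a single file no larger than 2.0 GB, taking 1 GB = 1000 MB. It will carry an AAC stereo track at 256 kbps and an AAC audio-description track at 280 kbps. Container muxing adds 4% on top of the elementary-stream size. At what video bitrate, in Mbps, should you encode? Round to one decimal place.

4.2 Mbps

Budget: 2.0 GB = 16000.0 Mb.
Stream payload after overhead: 16000.0 / 1.04 = 15384.6 Mb.
Total bitrate budget: 15384.6 Mb / 3240 s = 4.748 Mbps.
Audio total: 256 + 280 = 536 kbps = 0.536 Mbps.
Video: 4.748 − 0.536 = 4.212 Mbps.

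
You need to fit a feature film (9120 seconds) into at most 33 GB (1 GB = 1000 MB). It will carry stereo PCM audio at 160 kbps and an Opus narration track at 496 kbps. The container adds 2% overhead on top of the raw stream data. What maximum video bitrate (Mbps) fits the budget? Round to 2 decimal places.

Budget: 33 GB = 264000.0 Mb.
Stream payload after overhead: 264000.0 / 1.02 = 258823.5 Mb.
Total bitrate budget: 258823.5 Mb / 9120 s = 28.380 Mbps.
Audio total: 160 + 496 = 656 kbps = 0.656 Mbps.
Video: 28.380 − 0.656 = 27.724 Mbps.

27.72 Mbps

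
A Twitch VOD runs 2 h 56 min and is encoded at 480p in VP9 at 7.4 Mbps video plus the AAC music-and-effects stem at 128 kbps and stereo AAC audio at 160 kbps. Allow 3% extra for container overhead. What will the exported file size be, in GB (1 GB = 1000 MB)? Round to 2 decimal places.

10.45 GB

2 h 56 min = 176 min = 10560 s
Audio total: 128 + 160 = 288 kbps = 0.288 Mbps.
Total bitrate: 7.4 + 0.288 = 7.688 Mbps.
Stream data: 7.688 Mbps × 10560 s = 81185.3 Mb.
With 3% container overhead: ×1.03.
83,621 Mb ÷ 8 = 10,453 MB → 10.45 GB.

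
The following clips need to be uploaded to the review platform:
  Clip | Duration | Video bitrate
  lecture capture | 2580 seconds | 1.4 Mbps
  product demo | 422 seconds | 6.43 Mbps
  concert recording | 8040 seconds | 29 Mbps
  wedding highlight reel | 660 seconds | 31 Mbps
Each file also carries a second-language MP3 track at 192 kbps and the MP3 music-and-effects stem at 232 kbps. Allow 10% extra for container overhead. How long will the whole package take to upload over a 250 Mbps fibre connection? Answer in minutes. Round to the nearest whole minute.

Audio total: 192 + 232 = 424 kbps = 0.424 Mbps.
lecture capture: 1.824 Mbps × 2580 s × 1.10 = 5176.5 Mb
product demo: 6.854 Mbps × 422 s × 1.10 = 3181.6 Mb
concert recording: 29.424 Mbps × 8040 s × 1.10 = 260225.9 Mb
wedding highlight reel: 31.424 Mbps × 660 s × 1.10 = 22813.8 Mb
Total: 291397.8 Mb = 36424.7 MB.
At 250 Mbps: 291397.8 / 250 = 1166 s ≈ 19.4 minutes.

19 minutes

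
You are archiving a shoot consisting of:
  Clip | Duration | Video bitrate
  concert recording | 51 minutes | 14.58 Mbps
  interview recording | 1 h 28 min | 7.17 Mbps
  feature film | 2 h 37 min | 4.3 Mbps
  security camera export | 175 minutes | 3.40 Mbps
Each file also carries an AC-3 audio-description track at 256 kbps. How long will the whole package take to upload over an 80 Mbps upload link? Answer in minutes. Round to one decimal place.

Audio: 256 kbps = 0.256 Mbps.
concert recording: 14.836 Mbps × 3060 s = 45398.2 Mb
interview recording: 7.426 Mbps × 5280 s = 39209.3 Mb
feature film: 4.556 Mbps × 9420 s = 42917.5 Mb
security camera export: 3.656 Mbps × 10500 s = 38388.0 Mb
Total: 165913.0 Mb = 20739.1 MB.
At 80 Mbps: 165913.0 / 80 = 2074 s ≈ 34.6 minutes.

34.6 minutes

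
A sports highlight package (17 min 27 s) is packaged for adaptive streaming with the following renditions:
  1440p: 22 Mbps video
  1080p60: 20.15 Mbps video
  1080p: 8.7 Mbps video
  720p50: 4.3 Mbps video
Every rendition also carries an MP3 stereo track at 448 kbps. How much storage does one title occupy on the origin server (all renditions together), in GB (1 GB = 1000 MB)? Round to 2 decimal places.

7.45 GB

17 min 27 s = 1047 s
Audio: 448 kbps = 0.448 Mbps.
Sum of rendition bitrates: (22+0.448) + (20.15+0.448) + (8.7+0.448) + (4.3+0.448) = 56.942 Mbps.
× 1047 s = 59,618 Mb = 7,452 MB = 7.452 GB.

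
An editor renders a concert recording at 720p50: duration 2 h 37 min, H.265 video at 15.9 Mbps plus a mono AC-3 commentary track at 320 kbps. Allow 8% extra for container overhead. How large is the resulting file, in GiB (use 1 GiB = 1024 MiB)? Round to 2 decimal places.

19.21 GiB

2 h 37 min = 157 min = 9420 s
Audio: 320 kbps = 0.320 Mbps.
Total bitrate: 15.9 + 0.320 = 16.220 Mbps.
Stream data: 16.220 Mbps × 9420 s = 152792.4 Mb.
With 8% container overhead: ×1.08.
165,016 Mb = 20,626,974,000 bytes ÷ 1,073,741,824 = 19.21 GiB.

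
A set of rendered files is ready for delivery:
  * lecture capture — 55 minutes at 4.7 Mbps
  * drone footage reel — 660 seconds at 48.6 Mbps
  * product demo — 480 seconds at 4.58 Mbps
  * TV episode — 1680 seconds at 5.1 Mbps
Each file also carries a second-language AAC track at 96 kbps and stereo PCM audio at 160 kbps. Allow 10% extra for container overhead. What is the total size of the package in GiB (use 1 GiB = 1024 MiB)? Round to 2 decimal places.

Audio total: 96 + 160 = 256 kbps = 0.256 Mbps.
lecture capture: 4.956 Mbps × 3300 s × 1.10 = 17990.3 Mb
drone footage reel: 48.856 Mbps × 660 s × 1.10 = 35469.5 Mb
product demo: 4.836 Mbps × 480 s × 1.10 = 2553.4 Mb
TV episode: 5.356 Mbps × 1680 s × 1.10 = 9897.9 Mb
Total: 65911.0 Mb = 8238.9 MB.
= 7.673 GiB.

7.67 GiB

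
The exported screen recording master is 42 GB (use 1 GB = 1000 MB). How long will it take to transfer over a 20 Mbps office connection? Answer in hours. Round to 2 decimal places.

File: 42 GB = 336000.0 Mb.
At 20 Mbps: 336000.0 / 20 = 16800.0 s ≈ 4.67 hours.

4.67 hours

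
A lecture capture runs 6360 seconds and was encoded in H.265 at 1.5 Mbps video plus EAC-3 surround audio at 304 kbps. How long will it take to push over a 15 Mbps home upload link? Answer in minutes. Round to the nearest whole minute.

13 minutes

Audio: 304 kbps = 0.304 Mbps.
Total bitrate: 1.804 Mbps.
File: 1.804 Mbps × 6360 s = 11473.4 Mb.
At 15 Mbps: 11473.4 / 15 = 764.9 s ≈ 12.7 minutes.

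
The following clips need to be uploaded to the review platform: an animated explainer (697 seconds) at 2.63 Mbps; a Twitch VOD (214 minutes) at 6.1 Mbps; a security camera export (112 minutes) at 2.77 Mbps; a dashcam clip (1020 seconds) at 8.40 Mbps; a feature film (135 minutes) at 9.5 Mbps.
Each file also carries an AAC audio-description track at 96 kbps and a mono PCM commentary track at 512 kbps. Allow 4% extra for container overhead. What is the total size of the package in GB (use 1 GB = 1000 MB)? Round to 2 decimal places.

26.28 GB

Audio total: 96 + 512 = 608 kbps = 0.608 Mbps.
animated explainer: 3.238 Mbps × 697 s × 1.04 = 2347.2 Mb
Twitch VOD: 6.708 Mbps × 12840 s × 1.04 = 89575.9 Mb
security camera export: 3.378 Mbps × 6720 s × 1.04 = 23608.2 Mb
dashcam clip: 9.008 Mbps × 1020 s × 1.04 = 9555.7 Mb
feature film: 10.108 Mbps × 8100 s × 1.04 = 85149.8 Mb
Total: 210236.8 Mb = 26279.6 MB.
= 26.28 GB.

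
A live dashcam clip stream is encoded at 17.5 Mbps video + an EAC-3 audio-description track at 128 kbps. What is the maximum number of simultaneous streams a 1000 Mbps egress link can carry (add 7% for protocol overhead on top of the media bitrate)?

53

Audio: 128 kbps = 0.128 Mbps.
Per-viewer media rate: 17.628 Mbps.
On the wire with 7% overhead: 18.862 Mbps.
1000 Mbps = 1,000 Mbps; 1,000 / 18.862 = 53.02 → 53 viewers.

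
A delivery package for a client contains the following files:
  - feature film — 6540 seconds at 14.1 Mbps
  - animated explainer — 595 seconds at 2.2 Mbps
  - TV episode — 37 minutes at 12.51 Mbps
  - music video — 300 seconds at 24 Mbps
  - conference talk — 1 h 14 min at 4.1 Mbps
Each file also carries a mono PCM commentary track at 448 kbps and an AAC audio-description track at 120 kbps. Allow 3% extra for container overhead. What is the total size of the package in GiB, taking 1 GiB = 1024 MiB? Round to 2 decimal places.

18.55 GiB

Audio total: 448 + 120 = 568 kbps = 0.568 Mbps.
feature film: 14.668 Mbps × 6540 s × 1.03 = 98806.6 Mb
animated explainer: 2.768 Mbps × 595 s × 1.03 = 1696.4 Mb
TV episode: 13.078 Mbps × 2220 s × 1.03 = 29904.2 Mb
music video: 24.568 Mbps × 300 s × 1.03 = 7591.5 Mb
conference talk: 4.668 Mbps × 4440 s × 1.03 = 21347.7 Mb
Total: 159346.3 Mb = 19918.3 MB.
= 18.55 GiB.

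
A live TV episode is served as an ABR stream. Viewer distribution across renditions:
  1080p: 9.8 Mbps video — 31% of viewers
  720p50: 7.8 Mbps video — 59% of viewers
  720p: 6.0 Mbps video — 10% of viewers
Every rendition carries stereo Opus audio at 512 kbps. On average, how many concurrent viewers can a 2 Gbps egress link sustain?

Audio: 512 kbps = 0.512 Mbps.
Average per-viewer bitrate: 0.31×10.312 + 0.59×8.312 + 0.10×6.512 = 8.752 Mbps.
2 Gbps = 2,000 Mbps; 2,000 / 8.752 = 228.52 → 228.

228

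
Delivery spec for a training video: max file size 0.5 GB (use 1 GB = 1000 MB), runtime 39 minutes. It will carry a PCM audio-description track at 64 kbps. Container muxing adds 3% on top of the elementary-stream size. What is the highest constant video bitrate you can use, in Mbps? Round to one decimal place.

1.6 Mbps

Budget: 0.5 GB = 4000.0 Mb.
Stream payload after overhead: 4000.0 / 1.03 = 3883.5 Mb.
39 min = 2340 s
Total bitrate budget: 3883.5 Mb / 2340 s = 1.660 Mbps.
Audio: 64 kbps = 0.064 Mbps.
Video: 1.660 − 0.064 = 1.596 Mbps.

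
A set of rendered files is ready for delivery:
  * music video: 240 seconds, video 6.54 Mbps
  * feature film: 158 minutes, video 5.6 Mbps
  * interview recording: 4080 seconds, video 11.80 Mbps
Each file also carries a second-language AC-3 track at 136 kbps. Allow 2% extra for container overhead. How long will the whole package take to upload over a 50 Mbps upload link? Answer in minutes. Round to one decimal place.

Audio: 136 kbps = 0.136 Mbps.
music video: 6.676 Mbps × 240 s × 1.02 = 1634.3 Mb
feature film: 5.736 Mbps × 9480 s × 1.02 = 55464.8 Mb
interview recording: 11.936 Mbps × 4080 s × 1.02 = 49672.9 Mb
Total: 106772.0 Mb = 13346.5 MB.
At 50 Mbps: 106772.0 / 50 = 2135 s ≈ 35.6 minutes.

35.6 minutes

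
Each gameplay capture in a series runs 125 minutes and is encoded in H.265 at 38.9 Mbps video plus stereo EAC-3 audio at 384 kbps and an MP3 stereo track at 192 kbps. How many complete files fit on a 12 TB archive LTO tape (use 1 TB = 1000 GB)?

324

125 min = 7500 s
Audio total: 384 + 192 = 576 kbps = 0.576 Mbps.
Total bitrate: 39.476 Mbps.
Per item: 39.476 Mbps × 7500 s = 296,070 Mb = 37,009 MB.
Capacity: 12 TB = 96,000,000 Mb; 324.25 items → 324 complete.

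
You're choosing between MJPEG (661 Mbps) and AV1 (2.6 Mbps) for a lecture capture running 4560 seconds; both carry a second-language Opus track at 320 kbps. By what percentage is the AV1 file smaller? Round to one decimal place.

Audio: 320 kbps = 0.320 Mbps.
MJPEG: 661.320 Mbps × 4560 s = 3015619.2 Mb = 351.064 GiB.
AV1: 2.920 Mbps × 4560 s = 13315.2 Mb = 1.550 GiB.
Reduction: (1 − 1.550/351.064) × 100 = 99.56%.

99.6%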